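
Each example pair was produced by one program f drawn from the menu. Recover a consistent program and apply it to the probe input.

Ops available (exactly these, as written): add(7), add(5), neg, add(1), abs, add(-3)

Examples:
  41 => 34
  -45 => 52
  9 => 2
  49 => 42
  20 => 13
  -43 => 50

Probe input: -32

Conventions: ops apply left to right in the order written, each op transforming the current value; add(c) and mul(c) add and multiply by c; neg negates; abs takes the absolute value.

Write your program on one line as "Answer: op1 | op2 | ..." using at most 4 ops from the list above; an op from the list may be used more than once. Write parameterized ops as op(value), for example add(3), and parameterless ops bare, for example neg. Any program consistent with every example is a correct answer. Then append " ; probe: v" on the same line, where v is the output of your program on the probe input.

neg | add(7) | abs ; probe: 39

Check, running the answer program on each example:
  41 -> -41 -> -34 -> 34
  -45 -> 45 -> 52 -> 52
  9 -> -9 -> -2 -> 2
  49 -> -49 -> -42 -> 42
  20 -> -20 -> -13 -> 13
  -43 -> 43 -> 50 -> 50
  probe: -32 -> 32 -> 39 -> 39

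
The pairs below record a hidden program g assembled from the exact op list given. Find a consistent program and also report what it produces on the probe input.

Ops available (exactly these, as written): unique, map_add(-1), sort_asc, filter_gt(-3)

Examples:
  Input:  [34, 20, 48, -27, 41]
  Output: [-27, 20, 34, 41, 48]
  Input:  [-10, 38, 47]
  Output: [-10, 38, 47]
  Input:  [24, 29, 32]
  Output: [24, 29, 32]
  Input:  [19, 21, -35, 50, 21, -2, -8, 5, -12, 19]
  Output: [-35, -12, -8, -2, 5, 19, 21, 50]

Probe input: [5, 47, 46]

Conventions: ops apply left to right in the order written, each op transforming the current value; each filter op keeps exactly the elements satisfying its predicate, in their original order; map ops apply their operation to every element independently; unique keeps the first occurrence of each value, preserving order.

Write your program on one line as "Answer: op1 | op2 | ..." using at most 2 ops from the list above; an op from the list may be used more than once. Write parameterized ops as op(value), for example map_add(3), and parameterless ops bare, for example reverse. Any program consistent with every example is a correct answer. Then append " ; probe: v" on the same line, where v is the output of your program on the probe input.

sort_asc | unique ; probe: [5, 46, 47]

Check, running the answer program on each example:
  [34, 20, 48, -27, 41] -> [-27, 20, 34, 41, 48] -> [-27, 20, 34, 41, 48]
  [-10, 38, 47] -> [-10, 38, 47] -> [-10, 38, 47]
  [24, 29, 32] -> [24, 29, 32] -> [24, 29, 32]
  [19, 21, -35, 50, 21, -2, -8, 5, -12, 19] -> [-35, -12, -8, -2, 5, 19, 19, 21, 21, 50] -> [-35, -12, -8, -2, 5, 19, 21, 50]
  probe: [5, 47, 46] -> [5, 46, 47] -> [5, 46, 47]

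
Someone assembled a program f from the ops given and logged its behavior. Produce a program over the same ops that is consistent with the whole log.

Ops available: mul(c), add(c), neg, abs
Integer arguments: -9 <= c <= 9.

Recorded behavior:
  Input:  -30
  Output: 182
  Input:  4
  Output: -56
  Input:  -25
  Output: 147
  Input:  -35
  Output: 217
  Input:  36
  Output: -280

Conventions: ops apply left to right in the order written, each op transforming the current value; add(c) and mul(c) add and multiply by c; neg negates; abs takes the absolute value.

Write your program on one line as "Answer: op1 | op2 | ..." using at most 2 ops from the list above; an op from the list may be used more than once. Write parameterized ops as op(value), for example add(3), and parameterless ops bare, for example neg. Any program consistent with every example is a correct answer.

add(4) | mul(-7)

Check, running the answer program on each example:
  -30 -> -26 -> 182
  4 -> 8 -> -56
  -25 -> -21 -> 147
  -35 -> -31 -> 217
  36 -> 40 -> -280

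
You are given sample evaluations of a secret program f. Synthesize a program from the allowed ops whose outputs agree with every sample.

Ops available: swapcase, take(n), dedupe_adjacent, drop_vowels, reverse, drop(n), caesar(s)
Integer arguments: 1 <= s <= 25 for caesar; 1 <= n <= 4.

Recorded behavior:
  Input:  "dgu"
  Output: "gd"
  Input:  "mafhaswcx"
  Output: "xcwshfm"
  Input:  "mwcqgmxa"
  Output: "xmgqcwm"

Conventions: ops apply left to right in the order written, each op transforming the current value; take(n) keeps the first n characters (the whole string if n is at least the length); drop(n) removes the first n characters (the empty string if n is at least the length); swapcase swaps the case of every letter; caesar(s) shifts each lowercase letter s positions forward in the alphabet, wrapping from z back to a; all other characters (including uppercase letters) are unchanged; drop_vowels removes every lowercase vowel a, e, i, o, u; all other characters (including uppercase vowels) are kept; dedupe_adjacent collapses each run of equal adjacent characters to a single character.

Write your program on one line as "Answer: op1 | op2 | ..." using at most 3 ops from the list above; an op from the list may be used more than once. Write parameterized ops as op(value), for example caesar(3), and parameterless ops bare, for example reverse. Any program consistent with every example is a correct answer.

reverse | drop_vowels

Check, running the answer program on each example:
  "dgu" -> "ugd" -> "gd"
  "mafhaswcx" -> "xcwsahfam" -> "xcwshfm"
  "mwcqgmxa" -> "axmgqcwm" -> "xmgqcwm"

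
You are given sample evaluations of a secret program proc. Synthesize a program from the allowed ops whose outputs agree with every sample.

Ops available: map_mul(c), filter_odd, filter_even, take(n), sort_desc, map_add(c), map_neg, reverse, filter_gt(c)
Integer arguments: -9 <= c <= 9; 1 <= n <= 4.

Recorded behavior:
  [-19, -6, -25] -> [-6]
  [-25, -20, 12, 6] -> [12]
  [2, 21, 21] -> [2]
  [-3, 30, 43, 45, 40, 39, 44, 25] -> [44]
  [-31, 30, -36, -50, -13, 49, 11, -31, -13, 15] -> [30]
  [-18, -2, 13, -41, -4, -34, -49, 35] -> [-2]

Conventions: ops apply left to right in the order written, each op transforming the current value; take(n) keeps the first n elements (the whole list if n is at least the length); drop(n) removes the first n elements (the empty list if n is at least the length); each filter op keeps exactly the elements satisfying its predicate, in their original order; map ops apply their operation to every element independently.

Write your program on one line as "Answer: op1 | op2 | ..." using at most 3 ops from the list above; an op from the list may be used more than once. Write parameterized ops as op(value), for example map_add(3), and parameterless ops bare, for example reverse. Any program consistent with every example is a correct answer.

sort_desc | filter_even | take(1)

Check, running the answer program on each example:
  [-19, -6, -25] -> [-6, -19, -25] -> [-6] -> [-6]
  [-25, -20, 12, 6] -> [12, 6, -20, -25] -> [12, 6, -20] -> [12]
  [2, 21, 21] -> [21, 21, 2] -> [2] -> [2]
  [-3, 30, 43, 45, 40, 39, 44, 25] -> [45, 44, 43, 40, 39, 30, 25, -3] -> [44, 40, 30] -> [44]
  [-31, 30, -36, -50, -13, 49, 11, -31, -13, 15] -> [49, 30, 15, 11, -13, -13, -31, -31, -36, -50] -> [30, -36, -50] -> [30]
  [-18, -2, 13, -41, -4, -34, -49, 35] -> [35, 13, -2, -4, -18, -34, -41, -49] -> [-2, -4, -18, -34] -> [-2]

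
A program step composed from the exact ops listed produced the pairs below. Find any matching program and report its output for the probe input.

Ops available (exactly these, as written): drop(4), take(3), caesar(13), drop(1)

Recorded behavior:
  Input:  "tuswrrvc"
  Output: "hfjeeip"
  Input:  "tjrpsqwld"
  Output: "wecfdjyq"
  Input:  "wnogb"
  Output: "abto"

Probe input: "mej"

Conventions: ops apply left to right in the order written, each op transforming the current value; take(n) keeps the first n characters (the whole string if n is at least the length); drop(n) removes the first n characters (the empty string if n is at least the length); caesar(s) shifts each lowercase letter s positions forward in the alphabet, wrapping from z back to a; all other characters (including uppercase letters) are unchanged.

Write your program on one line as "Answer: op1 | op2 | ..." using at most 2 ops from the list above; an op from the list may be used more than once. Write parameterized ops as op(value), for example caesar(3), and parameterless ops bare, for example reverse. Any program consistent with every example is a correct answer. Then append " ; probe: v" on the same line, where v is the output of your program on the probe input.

drop(1) | caesar(13) ; probe: "rw"

Check, running the answer program on each example:
  "tuswrrvc" -> "uswrrvc" -> "hfjeeip"
  "tjrpsqwld" -> "jrpsqwld" -> "wecfdjyq"
  "wnogb" -> "nogb" -> "abto"
  probe: "mej" -> "ej" -> "rw"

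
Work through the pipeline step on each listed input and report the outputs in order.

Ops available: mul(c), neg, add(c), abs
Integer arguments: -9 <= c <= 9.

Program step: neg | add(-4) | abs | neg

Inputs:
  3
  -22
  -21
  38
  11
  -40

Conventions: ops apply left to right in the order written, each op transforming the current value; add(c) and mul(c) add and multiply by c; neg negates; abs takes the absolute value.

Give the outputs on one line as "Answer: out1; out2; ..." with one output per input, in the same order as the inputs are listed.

-7; -18; -17; -42; -15; -36

Execution, op by op:
  3 -> -3 -> -7 -> 7 -> -7
  -22 -> 22 -> 18 -> 18 -> -18
  -21 -> 21 -> 17 -> 17 -> -17
  38 -> -38 -> -42 -> 42 -> -42
  11 -> -11 -> -15 -> 15 -> -15
  -40 -> 40 -> 36 -> 36 -> -36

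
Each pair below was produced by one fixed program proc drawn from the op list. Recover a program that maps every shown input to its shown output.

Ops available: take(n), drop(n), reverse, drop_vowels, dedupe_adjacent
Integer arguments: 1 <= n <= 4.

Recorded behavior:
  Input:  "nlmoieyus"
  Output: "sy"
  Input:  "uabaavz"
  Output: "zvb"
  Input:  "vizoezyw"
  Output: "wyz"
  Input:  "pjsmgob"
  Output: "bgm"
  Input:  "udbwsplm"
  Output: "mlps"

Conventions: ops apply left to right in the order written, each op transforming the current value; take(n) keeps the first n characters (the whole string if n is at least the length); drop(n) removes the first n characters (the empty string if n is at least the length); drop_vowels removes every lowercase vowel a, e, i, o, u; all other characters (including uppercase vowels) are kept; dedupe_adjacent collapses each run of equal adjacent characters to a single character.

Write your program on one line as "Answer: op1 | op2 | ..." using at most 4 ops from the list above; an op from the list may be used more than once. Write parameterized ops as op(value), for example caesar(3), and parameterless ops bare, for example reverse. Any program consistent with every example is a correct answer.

reverse | dedupe_adjacent | take(4) | drop_vowels

Check, running the answer program on each example:
  "nlmoieyus" -> "suyeiomln" -> "suyeiomln" -> "suye" -> "sy"
  "uabaavz" -> "zvaabau" -> "zvabau" -> "zvab" -> "zvb"
  "vizoezyw" -> "wyzeoziv" -> "wyzeoziv" -> "wyze" -> "wyz"
  "pjsmgob" -> "bogmsjp" -> "bogmsjp" -> "bogm" -> "bgm"
  "udbwsplm" -> "mlpswbdu" -> "mlpswbdu" -> "mlps" -> "mlps"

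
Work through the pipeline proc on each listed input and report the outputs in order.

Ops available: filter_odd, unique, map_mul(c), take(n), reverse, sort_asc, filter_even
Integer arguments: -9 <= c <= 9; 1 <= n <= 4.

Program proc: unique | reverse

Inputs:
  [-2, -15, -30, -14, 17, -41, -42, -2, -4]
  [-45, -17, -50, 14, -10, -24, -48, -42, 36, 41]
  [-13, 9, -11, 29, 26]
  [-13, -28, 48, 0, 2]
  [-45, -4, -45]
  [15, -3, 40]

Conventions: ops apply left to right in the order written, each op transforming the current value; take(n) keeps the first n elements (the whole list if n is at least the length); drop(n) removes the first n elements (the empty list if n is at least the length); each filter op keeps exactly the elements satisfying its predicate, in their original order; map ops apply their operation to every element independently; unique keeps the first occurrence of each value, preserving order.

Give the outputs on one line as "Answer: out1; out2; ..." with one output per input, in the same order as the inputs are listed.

[-4, -42, -41, 17, -14, -30, -15, -2]; [41, 36, -42, -48, -24, -10, 14, -50, -17, -45]; [26, 29, -11, 9, -13]; [2, 0, 48, -28, -13]; [-4, -45]; [40, -3, 15]

Execution, op by op:
  [-2, -15, -30, -14, 17, -41, -42, -2, -4] -> [-2, -15, -30, -14, 17, -41, -42, -4] -> [-4, -42, -41, 17, -14, -30, -15, -2]
  [-45, -17, -50, 14, -10, -24, -48, -42, 36, 41] -> [-45, -17, -50, 14, -10, -24, -48, -42, 36, 41] -> [41, 36, -42, -48, -24, -10, 14, -50, -17, -45]
  [-13, 9, -11, 29, 26] -> [-13, 9, -11, 29, 26] -> [26, 29, -11, 9, -13]
  [-13, -28, 48, 0, 2] -> [-13, -28, 48, 0, 2] -> [2, 0, 48, -28, -13]
  [-45, -4, -45] -> [-45, -4] -> [-4, -45]
  [15, -3, 40] -> [15, -3, 40] -> [40, -3, 15]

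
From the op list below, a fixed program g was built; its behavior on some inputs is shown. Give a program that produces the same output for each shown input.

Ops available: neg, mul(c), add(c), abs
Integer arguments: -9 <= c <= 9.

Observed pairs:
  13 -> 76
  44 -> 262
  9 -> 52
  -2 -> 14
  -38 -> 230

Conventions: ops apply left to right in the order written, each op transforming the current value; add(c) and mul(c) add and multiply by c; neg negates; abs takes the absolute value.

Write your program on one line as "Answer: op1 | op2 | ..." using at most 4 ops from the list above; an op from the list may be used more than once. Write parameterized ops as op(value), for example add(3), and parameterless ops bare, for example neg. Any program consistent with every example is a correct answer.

mul(6) | neg | add(2) | abs

Check, running the answer program on each example:
  13 -> 78 -> -78 -> -76 -> 76
  44 -> 264 -> -264 -> -262 -> 262
  9 -> 54 -> -54 -> -52 -> 52
  -2 -> -12 -> 12 -> 14 -> 14
  -38 -> -228 -> 228 -> 230 -> 230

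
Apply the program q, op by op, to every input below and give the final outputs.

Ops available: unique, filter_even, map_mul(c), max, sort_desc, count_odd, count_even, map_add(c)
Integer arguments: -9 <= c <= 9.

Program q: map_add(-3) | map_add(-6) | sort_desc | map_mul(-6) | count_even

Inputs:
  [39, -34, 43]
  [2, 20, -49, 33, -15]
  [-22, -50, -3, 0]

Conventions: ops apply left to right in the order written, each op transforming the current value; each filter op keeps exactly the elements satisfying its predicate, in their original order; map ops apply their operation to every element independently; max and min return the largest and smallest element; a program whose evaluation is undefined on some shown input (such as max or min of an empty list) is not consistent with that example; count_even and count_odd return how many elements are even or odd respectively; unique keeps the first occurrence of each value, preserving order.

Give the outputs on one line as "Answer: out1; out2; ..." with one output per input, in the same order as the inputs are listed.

3; 5; 4

Execution, op by op:
  [39, -34, 43] -> [36, -37, 40] -> [30, -43, 34] -> [34, 30, -43] -> [-204, -180, 258] -> 3
  [2, 20, -49, 33, -15] -> [-1, 17, -52, 30, -18] -> [-7, 11, -58, 24, -24] -> [24, 11, -7, -24, -58] -> [-144, -66, 42, 144, 348] -> 5
  [-22, -50, -3, 0] -> [-25, -53, -6, -3] -> [-31, -59, -12, -9] -> [-9, -12, -31, -59] -> [54, 72, 186, 354] -> 4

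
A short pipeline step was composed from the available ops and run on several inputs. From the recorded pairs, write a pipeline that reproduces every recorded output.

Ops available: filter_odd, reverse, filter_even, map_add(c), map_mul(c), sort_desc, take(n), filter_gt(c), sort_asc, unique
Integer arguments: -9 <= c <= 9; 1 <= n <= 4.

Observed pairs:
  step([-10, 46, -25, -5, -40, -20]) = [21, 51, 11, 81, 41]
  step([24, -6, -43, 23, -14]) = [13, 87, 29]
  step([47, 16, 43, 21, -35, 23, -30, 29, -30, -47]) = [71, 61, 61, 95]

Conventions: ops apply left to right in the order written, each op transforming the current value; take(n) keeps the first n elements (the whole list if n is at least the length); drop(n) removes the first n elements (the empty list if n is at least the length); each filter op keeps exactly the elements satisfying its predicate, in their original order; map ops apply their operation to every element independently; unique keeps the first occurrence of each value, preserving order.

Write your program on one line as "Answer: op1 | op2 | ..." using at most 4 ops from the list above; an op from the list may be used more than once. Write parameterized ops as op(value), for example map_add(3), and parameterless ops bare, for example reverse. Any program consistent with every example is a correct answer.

map_mul(-2) | filter_gt(-6) | map_add(1)

Check, running the answer program on each example:
  [-10, 46, -25, -5, -40, -20] -> [20, -92, 50, 10, 80, 40] -> [20, 50, 10, 80, 40] -> [21, 51, 11, 81, 41]
  [24, -6, -43, 23, -14] -> [-48, 12, 86, -46, 28] -> [12, 86, 28] -> [13, 87, 29]
  [47, 16, 43, 21, -35, 23, -30, 29, -30, -47] -> [-94, -32, -86, -42, 70, -46, 60, -58, 60, 94] -> [70, 60, 60, 94] -> [71, 61, 61, 95]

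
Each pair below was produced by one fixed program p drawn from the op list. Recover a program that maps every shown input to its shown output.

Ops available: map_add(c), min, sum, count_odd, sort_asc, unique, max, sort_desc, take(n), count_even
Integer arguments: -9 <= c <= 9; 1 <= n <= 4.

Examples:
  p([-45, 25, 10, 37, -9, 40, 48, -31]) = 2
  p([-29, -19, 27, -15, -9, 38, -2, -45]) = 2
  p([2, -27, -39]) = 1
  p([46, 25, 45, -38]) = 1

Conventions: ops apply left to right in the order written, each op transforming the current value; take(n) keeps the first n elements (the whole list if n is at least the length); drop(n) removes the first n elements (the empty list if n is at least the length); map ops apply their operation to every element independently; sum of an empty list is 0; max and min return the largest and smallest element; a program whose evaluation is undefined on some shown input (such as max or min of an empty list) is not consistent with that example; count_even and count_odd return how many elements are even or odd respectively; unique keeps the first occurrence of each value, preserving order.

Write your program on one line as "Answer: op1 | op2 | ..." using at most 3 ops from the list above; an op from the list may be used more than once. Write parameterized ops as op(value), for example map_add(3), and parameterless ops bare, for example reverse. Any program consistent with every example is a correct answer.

take(2) | count_odd

Check, running the answer program on each example:
  [-45, 25, 10, 37, -9, 40, 48, -31] -> [-45, 25] -> 2
  [-29, -19, 27, -15, -9, 38, -2, -45] -> [-29, -19] -> 2
  [2, -27, -39] -> [2, -27] -> 1
  [46, 25, 45, -38] -> [46, 25] -> 1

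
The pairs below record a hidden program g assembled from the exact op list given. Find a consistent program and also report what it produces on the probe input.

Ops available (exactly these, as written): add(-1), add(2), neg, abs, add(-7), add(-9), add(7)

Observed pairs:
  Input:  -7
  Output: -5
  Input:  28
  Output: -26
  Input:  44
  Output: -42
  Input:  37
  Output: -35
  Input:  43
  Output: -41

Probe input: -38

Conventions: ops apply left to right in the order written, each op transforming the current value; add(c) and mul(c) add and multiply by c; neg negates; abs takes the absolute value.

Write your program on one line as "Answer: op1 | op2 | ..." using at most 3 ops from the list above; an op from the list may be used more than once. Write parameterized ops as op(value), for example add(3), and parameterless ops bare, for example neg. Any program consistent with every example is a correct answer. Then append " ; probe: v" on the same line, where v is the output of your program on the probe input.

abs | neg | add(2) ; probe: -36

Check, running the answer program on each example:
  -7 -> 7 -> -7 -> -5
  28 -> 28 -> -28 -> -26
  44 -> 44 -> -44 -> -42
  37 -> 37 -> -37 -> -35
  43 -> 43 -> -43 -> -41
  probe: -38 -> 38 -> -38 -> -36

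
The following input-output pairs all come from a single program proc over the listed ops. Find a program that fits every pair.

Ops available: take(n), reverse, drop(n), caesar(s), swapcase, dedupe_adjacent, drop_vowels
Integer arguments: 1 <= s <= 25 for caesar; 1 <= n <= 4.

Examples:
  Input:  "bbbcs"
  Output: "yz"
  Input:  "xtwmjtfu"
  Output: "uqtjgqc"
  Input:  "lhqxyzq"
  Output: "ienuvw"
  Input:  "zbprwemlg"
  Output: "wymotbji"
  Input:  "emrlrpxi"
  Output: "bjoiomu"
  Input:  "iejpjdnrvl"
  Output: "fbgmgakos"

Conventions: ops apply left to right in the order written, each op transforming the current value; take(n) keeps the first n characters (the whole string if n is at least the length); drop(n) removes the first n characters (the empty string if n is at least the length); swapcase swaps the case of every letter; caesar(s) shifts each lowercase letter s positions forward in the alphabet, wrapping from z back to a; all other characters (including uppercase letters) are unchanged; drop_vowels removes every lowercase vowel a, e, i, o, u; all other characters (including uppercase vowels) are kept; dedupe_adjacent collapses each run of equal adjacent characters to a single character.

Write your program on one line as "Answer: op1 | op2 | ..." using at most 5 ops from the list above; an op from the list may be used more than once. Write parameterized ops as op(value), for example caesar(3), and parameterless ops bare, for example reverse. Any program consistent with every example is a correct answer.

dedupe_adjacent | caesar(23) | reverse | drop(1) | reverse

Check, running the answer program on each example:
  "bbbcs" -> "bcs" -> "yzp" -> "pzy" -> "zy" -> "yz"
  "xtwmjtfu" -> "xtwmjtfu" -> "uqtjgqcr" -> "rcqgjtqu" -> "cqgjtqu" -> "uqtjgqc"
  "lhqxyzq" -> "lhqxyzq" -> "ienuvwn" -> "nwvunei" -> "wvunei" -> "ienuvw"
  "zbprwemlg" -> "zbprwemlg" -> "wymotbjid" -> "dijbtomyw" -> "ijbtomyw" -> "wymotbji"
  "emrlrpxi" -> "emrlrpxi" -> "bjoiomuf" -> "fumoiojb" -> "umoiojb" -> "bjoiomu"
  "iejpjdnrvl" -> "iejpjdnrvl" -> "fbgmgakosi" -> "isokagmgbf" -> "sokagmgbf" -> "fbgmgakos"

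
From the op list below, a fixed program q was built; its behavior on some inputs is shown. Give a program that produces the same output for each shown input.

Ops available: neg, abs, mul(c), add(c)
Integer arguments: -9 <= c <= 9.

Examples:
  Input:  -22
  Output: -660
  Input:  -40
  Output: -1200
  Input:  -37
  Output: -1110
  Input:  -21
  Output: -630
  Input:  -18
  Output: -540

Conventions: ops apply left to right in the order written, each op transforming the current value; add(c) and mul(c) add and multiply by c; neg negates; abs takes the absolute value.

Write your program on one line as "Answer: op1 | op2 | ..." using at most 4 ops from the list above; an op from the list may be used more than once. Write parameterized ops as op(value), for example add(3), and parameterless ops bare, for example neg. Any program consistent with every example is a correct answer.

mul(5) | mul(3) | abs | mul(-2)

Check, running the answer program on each example:
  -22 -> -110 -> -330 -> 330 -> -660
  -40 -> -200 -> -600 -> 600 -> -1200
  -37 -> -185 -> -555 -> 555 -> -1110
  -21 -> -105 -> -315 -> 315 -> -630
  -18 -> -90 -> -270 -> 270 -> -540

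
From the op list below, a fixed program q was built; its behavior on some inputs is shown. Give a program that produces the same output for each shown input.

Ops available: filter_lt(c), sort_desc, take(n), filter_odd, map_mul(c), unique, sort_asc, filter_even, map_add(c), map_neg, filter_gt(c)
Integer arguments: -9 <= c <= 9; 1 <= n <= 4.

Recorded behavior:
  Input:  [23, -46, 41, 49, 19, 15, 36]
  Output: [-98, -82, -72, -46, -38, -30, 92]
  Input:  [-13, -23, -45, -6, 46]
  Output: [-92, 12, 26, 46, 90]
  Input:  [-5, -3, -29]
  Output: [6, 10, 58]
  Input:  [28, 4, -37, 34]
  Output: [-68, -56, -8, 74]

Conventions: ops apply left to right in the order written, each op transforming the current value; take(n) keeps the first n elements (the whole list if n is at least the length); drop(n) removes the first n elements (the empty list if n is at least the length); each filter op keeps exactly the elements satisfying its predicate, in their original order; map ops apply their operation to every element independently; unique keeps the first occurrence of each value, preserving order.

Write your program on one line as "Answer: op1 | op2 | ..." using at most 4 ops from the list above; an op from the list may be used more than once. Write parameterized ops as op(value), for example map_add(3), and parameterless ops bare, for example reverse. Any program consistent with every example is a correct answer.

sort_asc | map_mul(2) | map_neg | sort_asc

Check, running the answer program on each example:
  [23, -46, 41, 49, 19, 15, 36] -> [-46, 15, 19, 23, 36, 41, 49] -> [-92, 30, 38, 46, 72, 82, 98] -> [92, -30, -38, -46, -72, -82, -98] -> [-98, -82, -72, -46, -38, -30, 92]
  [-13, -23, -45, -6, 46] -> [-45, -23, -13, -6, 46] -> [-90, -46, -26, -12, 92] -> [90, 46, 26, 12, -92] -> [-92, 12, 26, 46, 90]
  [-5, -3, -29] -> [-29, -5, -3] -> [-58, -10, -6] -> [58, 10, 6] -> [6, 10, 58]
  [28, 4, -37, 34] -> [-37, 4, 28, 34] -> [-74, 8, 56, 68] -> [74, -8, -56, -68] -> [-68, -56, -8, 74]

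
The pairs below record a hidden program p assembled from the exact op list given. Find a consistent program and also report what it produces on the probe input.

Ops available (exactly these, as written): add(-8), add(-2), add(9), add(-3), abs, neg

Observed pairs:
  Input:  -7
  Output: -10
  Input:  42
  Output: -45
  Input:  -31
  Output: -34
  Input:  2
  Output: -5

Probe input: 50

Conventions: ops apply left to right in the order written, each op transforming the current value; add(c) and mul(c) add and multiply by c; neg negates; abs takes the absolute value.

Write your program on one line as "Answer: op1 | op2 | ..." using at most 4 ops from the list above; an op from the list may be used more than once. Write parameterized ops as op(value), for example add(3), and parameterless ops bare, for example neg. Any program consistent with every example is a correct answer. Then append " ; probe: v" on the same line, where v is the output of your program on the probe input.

abs | neg | add(-3) ; probe: -53

Check, running the answer program on each example:
  -7 -> 7 -> -7 -> -10
  42 -> 42 -> -42 -> -45
  -31 -> 31 -> -31 -> -34
  2 -> 2 -> -2 -> -5
  probe: 50 -> 50 -> -50 -> -53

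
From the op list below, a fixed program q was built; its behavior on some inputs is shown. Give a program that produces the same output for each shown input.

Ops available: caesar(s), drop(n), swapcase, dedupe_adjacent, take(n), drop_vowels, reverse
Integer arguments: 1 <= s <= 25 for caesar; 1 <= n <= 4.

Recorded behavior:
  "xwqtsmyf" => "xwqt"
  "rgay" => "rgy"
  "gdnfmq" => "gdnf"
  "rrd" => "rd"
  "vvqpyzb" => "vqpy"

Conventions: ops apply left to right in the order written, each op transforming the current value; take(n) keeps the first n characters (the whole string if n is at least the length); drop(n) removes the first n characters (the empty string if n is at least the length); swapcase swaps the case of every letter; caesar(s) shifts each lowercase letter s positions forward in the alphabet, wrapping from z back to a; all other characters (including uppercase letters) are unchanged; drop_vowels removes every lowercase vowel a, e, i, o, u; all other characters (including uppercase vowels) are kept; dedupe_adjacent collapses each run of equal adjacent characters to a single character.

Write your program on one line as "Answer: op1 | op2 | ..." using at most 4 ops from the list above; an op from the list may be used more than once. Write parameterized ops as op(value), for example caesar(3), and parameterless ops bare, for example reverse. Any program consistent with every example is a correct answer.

dedupe_adjacent | take(4) | drop_vowels

Check, running the answer program on each example:
  "xwqtsmyf" -> "xwqtsmyf" -> "xwqt" -> "xwqt"
  "rgay" -> "rgay" -> "rgay" -> "rgy"
  "gdnfmq" -> "gdnfmq" -> "gdnf" -> "gdnf"
  "rrd" -> "rd" -> "rd" -> "rd"
  "vvqpyzb" -> "vqpyzb" -> "vqpy" -> "vqpy"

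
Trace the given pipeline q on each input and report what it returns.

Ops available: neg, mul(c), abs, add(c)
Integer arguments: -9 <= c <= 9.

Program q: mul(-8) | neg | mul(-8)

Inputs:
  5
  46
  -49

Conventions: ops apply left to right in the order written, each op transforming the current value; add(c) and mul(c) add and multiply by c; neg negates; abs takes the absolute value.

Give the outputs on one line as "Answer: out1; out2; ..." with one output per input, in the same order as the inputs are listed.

-320; -2944; 3136

Execution, op by op:
  5 -> -40 -> 40 -> -320
  46 -> -368 -> 368 -> -2944
  -49 -> 392 -> -392 -> 3136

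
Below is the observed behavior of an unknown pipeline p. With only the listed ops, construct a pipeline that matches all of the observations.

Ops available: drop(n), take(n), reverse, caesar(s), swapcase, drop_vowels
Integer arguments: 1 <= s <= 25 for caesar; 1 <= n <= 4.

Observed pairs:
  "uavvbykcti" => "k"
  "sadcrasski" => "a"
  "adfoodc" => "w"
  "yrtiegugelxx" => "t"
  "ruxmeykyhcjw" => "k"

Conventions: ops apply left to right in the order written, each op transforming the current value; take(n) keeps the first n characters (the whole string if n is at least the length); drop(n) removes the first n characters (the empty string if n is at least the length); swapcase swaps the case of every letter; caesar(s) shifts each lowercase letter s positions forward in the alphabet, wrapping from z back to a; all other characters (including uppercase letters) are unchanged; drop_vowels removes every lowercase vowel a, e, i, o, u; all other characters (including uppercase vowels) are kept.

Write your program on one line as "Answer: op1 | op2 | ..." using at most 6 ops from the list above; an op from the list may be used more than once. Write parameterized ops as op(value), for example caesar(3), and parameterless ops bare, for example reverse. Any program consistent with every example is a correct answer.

drop(3) | reverse | caesar(8) | take(3) | reverse | take(1)

Check, running the answer program on each example:
  "uavvbykcti" -> "vbykcti" -> "itckybv" -> "qbksgjd" -> "qbk" -> "kbq" -> "k"
  "sadcrasski" -> "crasski" -> "ikssarc" -> "qsaaizk" -> "qsa" -> "asq" -> "a"
  "adfoodc" -> "oodc" -> "cdoo" -> "klww" -> "klw" -> "wlk" -> "w"
  "yrtiegugelxx" -> "iegugelxx" -> "xxlegugei" -> "fftmocomq" -> "fft" -> "tff" -> "t"
  "ruxmeykyhcjw" -> "meykyhcjw" -> "wjchykyem" -> "erkpgsgmu" -> "erk" -> "kre" -> "k"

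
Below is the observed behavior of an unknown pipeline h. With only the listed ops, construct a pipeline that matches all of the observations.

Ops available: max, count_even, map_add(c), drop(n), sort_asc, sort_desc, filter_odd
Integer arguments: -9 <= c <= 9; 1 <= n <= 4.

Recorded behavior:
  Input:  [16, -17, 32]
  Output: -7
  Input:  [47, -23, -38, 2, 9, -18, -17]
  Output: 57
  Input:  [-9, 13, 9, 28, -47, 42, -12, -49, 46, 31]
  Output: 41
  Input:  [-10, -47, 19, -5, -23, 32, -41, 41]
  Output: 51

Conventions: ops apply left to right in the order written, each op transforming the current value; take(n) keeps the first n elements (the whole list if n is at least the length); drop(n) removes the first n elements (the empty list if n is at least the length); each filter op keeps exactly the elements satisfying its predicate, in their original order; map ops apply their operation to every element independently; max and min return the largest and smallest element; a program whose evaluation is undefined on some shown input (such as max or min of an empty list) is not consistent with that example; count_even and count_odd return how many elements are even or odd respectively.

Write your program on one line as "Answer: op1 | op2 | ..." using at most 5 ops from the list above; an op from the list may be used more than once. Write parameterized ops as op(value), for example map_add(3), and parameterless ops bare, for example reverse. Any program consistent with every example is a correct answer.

filter_odd | map_add(6) | map_add(4) | max

Check, running the answer program on each example:
  [16, -17, 32] -> [-17] -> [-11] -> [-7] -> -7
  [47, -23, -38, 2, 9, -18, -17] -> [47, -23, 9, -17] -> [53, -17, 15, -11] -> [57, -13, 19, -7] -> 57
  [-9, 13, 9, 28, -47, 42, -12, -49, 46, 31] -> [-9, 13, 9, -47, -49, 31] -> [-3, 19, 15, -41, -43, 37] -> [1, 23, 19, -37, -39, 41] -> 41
  [-10, -47, 19, -5, -23, 32, -41, 41] -> [-47, 19, -5, -23, -41, 41] -> [-41, 25, 1, -17, -35, 47] -> [-37, 29, 5, -13, -31, 51] -> 51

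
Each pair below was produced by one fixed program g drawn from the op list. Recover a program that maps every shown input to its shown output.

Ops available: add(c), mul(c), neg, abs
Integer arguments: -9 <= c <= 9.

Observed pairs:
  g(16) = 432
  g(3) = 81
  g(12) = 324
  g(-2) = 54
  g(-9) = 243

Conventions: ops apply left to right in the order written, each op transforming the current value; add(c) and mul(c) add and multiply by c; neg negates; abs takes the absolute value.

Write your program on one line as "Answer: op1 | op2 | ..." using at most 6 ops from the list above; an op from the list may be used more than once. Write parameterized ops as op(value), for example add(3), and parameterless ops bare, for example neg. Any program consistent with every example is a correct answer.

abs | neg | mul(-9) | neg | mul(3) | abs

Check, running the answer program on each example:
  16 -> 16 -> -16 -> 144 -> -144 -> -432 -> 432
  3 -> 3 -> -3 -> 27 -> -27 -> -81 -> 81
  12 -> 12 -> -12 -> 108 -> -108 -> -324 -> 324
  -2 -> 2 -> -2 -> 18 -> -18 -> -54 -> 54
  -9 -> 9 -> -9 -> 81 -> -81 -> -243 -> 243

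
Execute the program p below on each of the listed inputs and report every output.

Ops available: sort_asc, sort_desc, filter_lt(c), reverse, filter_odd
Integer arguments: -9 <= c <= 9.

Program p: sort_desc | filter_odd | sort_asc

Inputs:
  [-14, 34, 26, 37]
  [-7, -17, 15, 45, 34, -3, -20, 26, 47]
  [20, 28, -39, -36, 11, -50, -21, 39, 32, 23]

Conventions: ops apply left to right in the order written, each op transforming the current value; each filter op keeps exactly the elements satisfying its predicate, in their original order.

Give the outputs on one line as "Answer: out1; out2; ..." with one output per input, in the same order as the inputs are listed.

Execution, op by op:
  [-14, 34, 26, 37] -> [37, 34, 26, -14] -> [37] -> [37]
  [-7, -17, 15, 45, 34, -3, -20, 26, 47] -> [47, 45, 34, 26, 15, -3, -7, -17, -20] -> [47, 45, 15, -3, -7, -17] -> [-17, -7, -3, 15, 45, 47]
  [20, 28, -39, -36, 11, -50, -21, 39, 32, 23] -> [39, 32, 28, 23, 20, 11, -21, -36, -39, -50] -> [39, 23, 11, -21, -39] -> [-39, -21, 11, 23, 39]

[37]; [-17, -7, -3, 15, 45, 47]; [-39, -21, 11, 23, 39]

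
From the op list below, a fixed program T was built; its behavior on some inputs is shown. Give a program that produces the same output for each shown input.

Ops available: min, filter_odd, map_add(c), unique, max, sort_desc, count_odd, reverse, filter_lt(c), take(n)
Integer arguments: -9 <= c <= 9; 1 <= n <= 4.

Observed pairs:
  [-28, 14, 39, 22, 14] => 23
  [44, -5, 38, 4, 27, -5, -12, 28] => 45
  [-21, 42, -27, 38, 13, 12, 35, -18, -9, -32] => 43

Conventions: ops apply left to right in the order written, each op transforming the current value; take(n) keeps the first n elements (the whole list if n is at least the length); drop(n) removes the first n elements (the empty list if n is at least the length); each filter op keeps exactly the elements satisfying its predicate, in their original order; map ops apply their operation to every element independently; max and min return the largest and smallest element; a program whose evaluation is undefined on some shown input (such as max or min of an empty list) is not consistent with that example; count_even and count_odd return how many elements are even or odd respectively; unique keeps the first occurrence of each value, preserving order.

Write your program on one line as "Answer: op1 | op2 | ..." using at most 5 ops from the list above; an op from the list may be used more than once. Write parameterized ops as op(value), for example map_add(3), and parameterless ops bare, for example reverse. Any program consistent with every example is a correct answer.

map_add(-8) | map_add(3) | filter_odd | map_add(6) | max

Check, running the answer program on each example:
  [-28, 14, 39, 22, 14] -> [-36, 6, 31, 14, 6] -> [-33, 9, 34, 17, 9] -> [-33, 9, 17, 9] -> [-27, 15, 23, 15] -> 23
  [44, -5, 38, 4, 27, -5, -12, 28] -> [36, -13, 30, -4, 19, -13, -20, 20] -> [39, -10, 33, -1, 22, -10, -17, 23] -> [39, 33, -1, -17, 23] -> [45, 39, 5, -11, 29] -> 45
  [-21, 42, -27, 38, 13, 12, 35, -18, -9, -32] -> [-29, 34, -35, 30, 5, 4, 27, -26, -17, -40] -> [-26, 37, -32, 33, 8, 7, 30, -23, -14, -37] -> [37, 33, 7, -23, -37] -> [43, 39, 13, -17, -31] -> 43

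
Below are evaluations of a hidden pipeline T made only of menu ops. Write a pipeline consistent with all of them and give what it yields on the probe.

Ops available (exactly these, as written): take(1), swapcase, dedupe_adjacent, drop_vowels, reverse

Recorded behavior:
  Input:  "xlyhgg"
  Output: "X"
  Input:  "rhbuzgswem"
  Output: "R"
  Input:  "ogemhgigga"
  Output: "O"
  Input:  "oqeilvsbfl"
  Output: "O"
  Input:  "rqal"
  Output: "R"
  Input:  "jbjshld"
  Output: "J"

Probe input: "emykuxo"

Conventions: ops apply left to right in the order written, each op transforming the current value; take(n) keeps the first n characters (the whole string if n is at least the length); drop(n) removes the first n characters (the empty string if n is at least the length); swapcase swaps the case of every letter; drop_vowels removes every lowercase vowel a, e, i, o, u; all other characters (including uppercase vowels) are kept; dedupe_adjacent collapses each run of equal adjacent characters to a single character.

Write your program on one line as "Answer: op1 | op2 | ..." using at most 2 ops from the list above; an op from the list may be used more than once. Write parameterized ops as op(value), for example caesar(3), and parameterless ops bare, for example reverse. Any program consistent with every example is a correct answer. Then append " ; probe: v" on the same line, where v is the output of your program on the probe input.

swapcase | take(1) ; probe: "E"

Check, running the answer program on each example:
  "xlyhgg" -> "XLYHGG" -> "X"
  "rhbuzgswem" -> "RHBUZGSWEM" -> "R"
  "ogemhgigga" -> "OGEMHGIGGA" -> "O"
  "oqeilvsbfl" -> "OQEILVSBFL" -> "O"
  "rqal" -> "RQAL" -> "R"
  "jbjshld" -> "JBJSHLD" -> "J"
  probe: "emykuxo" -> "EMYKUXO" -> "E"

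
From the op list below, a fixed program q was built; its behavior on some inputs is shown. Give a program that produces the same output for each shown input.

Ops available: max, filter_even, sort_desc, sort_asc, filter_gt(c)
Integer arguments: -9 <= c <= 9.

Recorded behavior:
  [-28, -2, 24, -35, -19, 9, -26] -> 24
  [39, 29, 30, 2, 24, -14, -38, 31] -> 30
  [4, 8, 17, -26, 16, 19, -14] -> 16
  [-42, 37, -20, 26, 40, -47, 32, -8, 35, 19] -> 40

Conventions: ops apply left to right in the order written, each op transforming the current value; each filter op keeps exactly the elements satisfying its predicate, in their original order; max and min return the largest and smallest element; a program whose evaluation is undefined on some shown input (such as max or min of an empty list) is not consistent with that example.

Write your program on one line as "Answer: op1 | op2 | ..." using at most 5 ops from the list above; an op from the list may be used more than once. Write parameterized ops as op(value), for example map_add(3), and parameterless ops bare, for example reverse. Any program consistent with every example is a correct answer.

sort_asc | sort_desc | filter_even | max

Check, running the answer program on each example:
  [-28, -2, 24, -35, -19, 9, -26] -> [-35, -28, -26, -19, -2, 9, 24] -> [24, 9, -2, -19, -26, -28, -35] -> [24, -2, -26, -28] -> 24
  [39, 29, 30, 2, 24, -14, -38, 31] -> [-38, -14, 2, 24, 29, 30, 31, 39] -> [39, 31, 30, 29, 24, 2, -14, -38] -> [30, 24, 2, -14, -38] -> 30
  [4, 8, 17, -26, 16, 19, -14] -> [-26, -14, 4, 8, 16, 17, 19] -> [19, 17, 16, 8, 4, -14, -26] -> [16, 8, 4, -14, -26] -> 16
  [-42, 37, -20, 26, 40, -47, 32, -8, 35, 19] -> [-47, -42, -20, -8, 19, 26, 32, 35, 37, 40] -> [40, 37, 35, 32, 26, 19, -8, -20, -42, -47] -> [40, 32, 26, -8, -20, -42] -> 40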